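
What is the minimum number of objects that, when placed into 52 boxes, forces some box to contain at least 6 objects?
n = (6 − 1)·52 + 1 = 261

By the generalised pigeonhole principle, to guarantee some box contains ≥ r objects we need more than (r − 1) · k objects total. Threshold: n = (r − 1) · k + 1. With r = 6 and k = 52: n = 5 · 52 + 1 = 260 + 1 = 261. For n = 260 = 5 · 52, we can put exactly 5 objects in every box, avoiding 6 in any single one — so 261 is tight.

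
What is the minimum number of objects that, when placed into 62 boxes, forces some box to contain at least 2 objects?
n = (2 − 1)·62 + 1 = 63

By the generalised pigeonhole principle, to guarantee some box contains ≥ r objects we need more than (r − 1) · k objects total. Threshold: n = (r − 1) · k + 1. With r = 2 and k = 62: n = 1 · 62 + 1 = 62 + 1 = 63. For n = 62 = 1 · 62, we can put exactly 1 objects in every box, avoiding 2 in any single one — so 63 is tight.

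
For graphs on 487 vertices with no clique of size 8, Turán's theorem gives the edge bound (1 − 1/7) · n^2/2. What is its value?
Turán density bound = (6/7) · 487^2/2 = 711507/7 ≈ 101643.8571

Turán's theorem: ex(n, K_{r+1}) is achieved by the complete r-partite Turán graph T(n, r) with parts as balanced as possible, and is at most (1 − 1/r) · n^2/2. For r = 7, n = 487: the density bound is (6/7) · 237169/2 = 711507/7 ≈ 101643.8571. The integer-valued extremum is e(T(487, 7)) = 101643, which is strictly less than the density bound 711507/7 since 7 ∤ 487 (the parts of T(487, 7) cannot all be equal).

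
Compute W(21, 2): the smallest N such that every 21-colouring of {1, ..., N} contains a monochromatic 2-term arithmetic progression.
W(21, 2) = 21 + 1 = 22

A 2-term AP is any pair of integers, so a monochromatic 2-AP exists iff some colour is used at least twice. With 21 colours, the colouring i ↦ i on {1, ..., 21} uses each colour once, avoiding any monochromatic pair, so W(21, 2) > 21. For {1, ..., 22}, pigeonhole forces two integers of the same colour, which form a monochromatic 2-AP. Hence W(21, 2) = 22.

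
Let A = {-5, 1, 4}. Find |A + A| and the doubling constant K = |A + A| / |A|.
K = |A + A| / |A| = 6/3 = 2

Enumerate A + A = {a + b : a, b ∈ A}. With |A| = 3, there are |A|^2 = 9 ordered sum pairs; collecting distinct values, A + A = {-10, -4, -1, 2, 5, 8}, so |A + A| = 6. Thus K = 6/3 = 2. For comparison, the minimum possible |A + A| over all 3-element sets is 2·3 − 1 = 5 (so min K = 5/3), attained only by arithmetic progressions.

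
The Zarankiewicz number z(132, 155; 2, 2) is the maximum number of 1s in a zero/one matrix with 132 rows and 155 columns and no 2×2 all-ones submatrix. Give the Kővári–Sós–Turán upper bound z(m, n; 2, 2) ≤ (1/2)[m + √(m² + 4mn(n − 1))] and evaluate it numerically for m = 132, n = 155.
z(132, 155; 2, 2) ≤ (1/2)[132 + √(132² + 4·132·155·154)] = (1/2)[132 + √12620784] = 1842.2871

Kővári–Sós–Turán: let r_1, ..., r_132 be the row sums and z = Σ r_i the total number of 1s. Each pair of columns can share at most one row with both entries 1 (else a 2×2 all-ones block appears), so Σ_i C(r_i, 2) ≤ C(155, 2) = 11935. By convexity Σ_i C(r_i, 2) ≥ 132·C(z/132, 2) = z(z − 132)/(2·132), giving z² − 132z − 132·155·154 ≤ 0 and hence z ≤ (1/2)[132 + √(17424 + 4·3150840)] = (1/2)[132 + √12620784] ≈ (1/2)(132 + 3552.5743) = 1842.2871.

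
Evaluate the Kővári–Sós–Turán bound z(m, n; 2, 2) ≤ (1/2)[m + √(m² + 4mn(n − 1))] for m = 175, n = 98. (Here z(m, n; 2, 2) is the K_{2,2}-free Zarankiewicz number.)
z(175, 98; 2, 2) ≤ (1/2)[175 + √(175² + 4·175·98·97)] = (1/2)[175 + √6684825] = 1380.2514

Kővári–Sós–Turán: let r_1, ..., r_175 be the row sums and z = Σ r_i the total number of 1s. Each pair of columns can share at most one row with both entries 1 (else a 2×2 all-ones block appears), so Σ_i C(r_i, 2) ≤ C(98, 2) = 4753. By convexity Σ_i C(r_i, 2) ≥ 175·C(z/175, 2) = z(z − 175)/(2·175), giving z² − 175z − 175·98·97 ≤ 0 and hence z ≤ (1/2)[175 + √(30625 + 4·1663550)] = (1/2)[175 + √6684825] ≈ (1/2)(175 + 2585.5029) = 1380.2514.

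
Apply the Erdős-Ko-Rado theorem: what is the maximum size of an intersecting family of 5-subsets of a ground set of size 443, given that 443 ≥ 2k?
max |F| = C(442, 4) = 1568797230

The Erdős-Ko-Rado theorem states: for n ≥ 2k, an intersecting family of k-subsets of an n-element set has size at most C(n − 1, k − 1), with equality for 'star' families {A ⊆ [n] : |A| = k, i ∈ A} (fix an element i). For n = 443, k = 5: C(442, 4) = 1568797230.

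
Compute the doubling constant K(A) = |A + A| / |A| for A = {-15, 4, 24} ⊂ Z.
K = |A + A| / |A| = 6/3 = 2

Enumerate A + A = {a + b : a, b ∈ A}. With |A| = 3, there are |A|^2 = 9 ordered sum pairs; collecting distinct values, A + A = {-30, -11, 8, 9, 28, 48}, so |A + A| = 6. Thus K = 6/3 = 2. For comparison, the minimum possible |A + A| over all 3-element sets is 2·3 − 1 = 5 (so min K = 5/3), attained only by arithmetic progressions.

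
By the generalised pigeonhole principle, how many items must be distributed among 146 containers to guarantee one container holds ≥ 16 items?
n = (16 − 1)·146 + 1 = 2191

By the generalised pigeonhole principle, to guarantee some box contains ≥ r objects we need more than (r − 1) · k objects total. Threshold: n = (r − 1) · k + 1. With r = 16 and k = 146: n = 15 · 146 + 1 = 2190 + 1 = 2191. For n = 2190 = 15 · 146, we can put exactly 15 objects in every box, avoiding 16 in any single one — so 2191 is tight.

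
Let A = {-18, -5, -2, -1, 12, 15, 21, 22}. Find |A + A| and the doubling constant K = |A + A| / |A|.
K = |A + A| / |A| = 32/8 = 4

Enumerate A + A = {a + b : a, b ∈ A}. With |A| = 8, there are |A|^2 = 64 ordered sum pairs; collecting distinct values, A + A = {-36, -23, -20, -19, -10, -7, -6, -4, -3, -2, 3, 4, 7, 10, 11, 13, 14, 16, 17, 19, 20, 21, 24, 27, 30, 33, 34, 36, 37, 42, 43, 44}, so |A + A| = 32. Thus K = 32/8 = 4. For comparison, the minimum possible |A + A| over all 8-element sets is 2·8 − 1 = 15 (so min K = 15/8), attained only by arithmetic progressions.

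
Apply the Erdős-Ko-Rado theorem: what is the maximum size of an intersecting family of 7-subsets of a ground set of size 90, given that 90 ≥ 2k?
max |F| = C(89, 6) = 581106988

The Erdős-Ko-Rado theorem states: for n ≥ 2k, an intersecting family of k-subsets of an n-element set has size at most C(n − 1, k − 1), with equality for 'star' families {A ⊆ [n] : |A| = k, i ∈ A} (fix an element i). For n = 90, k = 7: C(89, 6) = 581106988.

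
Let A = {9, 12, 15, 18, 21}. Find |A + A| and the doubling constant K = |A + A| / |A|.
K = |A + A| / |A| = 9/5

Enumerate A + A = {a + b : a, b ∈ A}. With |A| = 5, there are |A|^2 = 25 ordered sum pairs; collecting distinct values, A + A = {18, 21, 24, 27, 30, 33, 36, 39, 42}, so |A + A| = 9. Thus K = 9/5. Here |A + A| = 2|A| − 1 = 9, the minimum possible — so K = 9/5 is minimal, which holds iff A is an arithmetic progression.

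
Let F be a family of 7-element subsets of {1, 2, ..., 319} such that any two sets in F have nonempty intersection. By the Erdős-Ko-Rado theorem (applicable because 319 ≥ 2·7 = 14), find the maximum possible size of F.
max |F| = C(318, 6) = 1369700164119

The Erdős-Ko-Rado theorem states: for n ≥ 2k, an intersecting family of k-subsets of an n-element set has size at most C(n − 1, k − 1), with equality for 'star' families {A ⊆ [n] : |A| = k, i ∈ A} (fix an element i). For n = 319, k = 7: C(318, 6) = 1369700164119.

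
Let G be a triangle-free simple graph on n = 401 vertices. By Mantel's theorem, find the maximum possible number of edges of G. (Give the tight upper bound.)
ex(401, K_3) = ⌊401^2/4⌋ = 40200

Mantel (1907): a triangle-free graph on n vertices has at most ⌊n^2/4⌋ edges, with equality for the complete bipartite graph K_{⌊n/2⌋, ⌈n/2⌉}. For n = 401: ⌊401^2/4⌋ = ⌊160801/4⌋ = 40200. The extremal graph is K_{200, 201}, which has 200·201 = 40200 edges.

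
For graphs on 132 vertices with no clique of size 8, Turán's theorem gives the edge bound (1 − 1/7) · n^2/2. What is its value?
Turán density bound = (6/7) · 132^2/2 = 52272/7 ≈ 7467.4286

Turán's theorem: ex(n, K_{r+1}) is achieved by the complete r-partite Turán graph T(n, r) with parts as balanced as possible, and is at most (1 − 1/r) · n^2/2. For r = 7, n = 132: the density bound is (6/7) · 17424/2 = 52272/7 ≈ 7467.4286. The integer-valued extremum is e(T(132, 7)) = 7467, which is strictly less than the density bound 52272/7 since 7 ∤ 132 (the parts of T(132, 7) cannot all be equal).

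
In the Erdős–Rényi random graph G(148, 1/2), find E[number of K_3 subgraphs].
E[# K_3] = C(148, 3) · (1/2)^C(3, 2) = 529396 / 2^3 = 132349/2 = 66174.5

For each 3-subset S of vertices (there are C(148, 3) = 529396 such S), let X_S = 1 if S induces a K_3 (all C(3, 2) = 3 edges present). Then P(X_S = 1) = (1/2)^3 = 1/8. By linearity of expectation, E[# K_3] = C(148, 3) · (1/2)^3 = 529396 / 8 = 132349/2 = 66174.5.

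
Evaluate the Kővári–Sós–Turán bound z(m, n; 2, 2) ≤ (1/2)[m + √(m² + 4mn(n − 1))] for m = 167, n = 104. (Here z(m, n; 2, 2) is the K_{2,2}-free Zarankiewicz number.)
z(167, 104; 2, 2) ≤ (1/2)[167 + √(167² + 4·167·104·103)] = (1/2)[167 + √7183505] = 1423.6031

Kővári–Sós–Turán: let r_1, ..., r_167 be the row sums and z = Σ r_i the total number of 1s. Each pair of columns can share at most one row with both entries 1 (else a 2×2 all-ones block appears), so Σ_i C(r_i, 2) ≤ C(104, 2) = 5356. By convexity Σ_i C(r_i, 2) ≥ 167·C(z/167, 2) = z(z − 167)/(2·167), giving z² − 167z − 167·104·103 ≤ 0 and hence z ≤ (1/2)[167 + √(27889 + 4·1788904)] = (1/2)[167 + √7183505] ≈ (1/2)(167 + 2680.2061) = 1423.6031.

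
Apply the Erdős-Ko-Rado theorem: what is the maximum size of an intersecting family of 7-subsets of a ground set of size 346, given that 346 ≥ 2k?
max |F| = C(345, 6) = 2241808767660

The Erdős-Ko-Rado theorem states: for n ≥ 2k, an intersecting family of k-subsets of an n-element set has size at most C(n − 1, k − 1), with equality for 'star' families {A ⊆ [n] : |A| = k, i ∈ A} (fix an element i). For n = 346, k = 7: C(345, 6) = 2241808767660.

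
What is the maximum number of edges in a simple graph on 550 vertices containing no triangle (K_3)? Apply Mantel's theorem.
ex(550, K_3) = ⌊550^2/4⌋ = 75625

Mantel (1907): a triangle-free graph on n vertices has at most ⌊n^2/4⌋ edges, with equality for the complete bipartite graph K_{⌊n/2⌋, ⌈n/2⌉}. For n = 550: ⌊550^2/4⌋ = ⌊302500/4⌋ = 75625. The extremal graph is K_{275, 275}, which has 275·275 = 75625 edges.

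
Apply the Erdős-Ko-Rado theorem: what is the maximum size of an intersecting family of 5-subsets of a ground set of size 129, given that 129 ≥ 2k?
max |F| = C(128, 4) = 10668000

The Erdős-Ko-Rado theorem states: for n ≥ 2k, an intersecting family of k-subsets of an n-element set has size at most C(n − 1, k − 1), with equality for 'star' families {A ⊆ [n] : |A| = k, i ∈ A} (fix an element i). For n = 129, k = 5: C(128, 4) = 10668000.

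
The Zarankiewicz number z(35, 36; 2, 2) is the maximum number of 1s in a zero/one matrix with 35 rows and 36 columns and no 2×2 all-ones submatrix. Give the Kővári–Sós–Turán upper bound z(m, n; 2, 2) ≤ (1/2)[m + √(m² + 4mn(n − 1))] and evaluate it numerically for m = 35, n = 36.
z(35, 36; 2, 2) ≤ (1/2)[35 + √(35² + 4·35·36·35)] = (1/2)[35 + √177625] = 228.2279

Kővári–Sós–Turán: let r_1, ..., r_35 be the row sums and z = Σ r_i the total number of 1s. Each pair of columns can share at most one row with both entries 1 (else a 2×2 all-ones block appears), so Σ_i C(r_i, 2) ≤ C(36, 2) = 630. By convexity Σ_i C(r_i, 2) ≥ 35·C(z/35, 2) = z(z − 35)/(2·35), giving z² − 35z − 35·36·35 ≤ 0 and hence z ≤ (1/2)[35 + √(1225 + 4·44100)] = (1/2)[35 + √177625] ≈ (1/2)(35 + 421.4558) = 228.2279.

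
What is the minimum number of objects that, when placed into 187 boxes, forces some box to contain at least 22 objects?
n = (22 − 1)·187 + 1 = 3928

By the generalised pigeonhole principle, to guarantee some box contains ≥ r objects we need more than (r − 1) · k objects total. Threshold: n = (r − 1) · k + 1. With r = 22 and k = 187: n = 21 · 187 + 1 = 3927 + 1 = 3928. For n = 3927 = 21 · 187, we can put exactly 21 objects in every box, avoiding 22 in any single one — so 3928 is tight.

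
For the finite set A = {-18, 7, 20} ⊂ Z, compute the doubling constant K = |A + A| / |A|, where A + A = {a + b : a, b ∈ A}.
K = |A + A| / |A| = 6/3 = 2

Enumerate A + A = {a + b : a, b ∈ A}. With |A| = 3, there are |A|^2 = 9 ordered sum pairs; collecting distinct values, A + A = {-36, -11, 2, 14, 27, 40}, so |A + A| = 6. Thus K = 6/3 = 2. For comparison, the minimum possible |A + A| over all 3-element sets is 2·3 − 1 = 5 (so min K = 5/3), attained only by arithmetic progressions.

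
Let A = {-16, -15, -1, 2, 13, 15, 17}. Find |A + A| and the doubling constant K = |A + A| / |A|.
K = |A + A| / |A| = 25/7

Enumerate A + A = {a + b : a, b ∈ A}. With |A| = 7, there are |A|^2 = 49 ordered sum pairs; collecting distinct values, A + A = {-32, -31, -30, -17, -16, -14, -13, -3, -2, -1, 0, 1, 2, 4, 12, 14, 15, 16, 17, 19, 26, 28, 30, 32, 34}, so |A + A| = 25. Thus K = 25/7. For comparison, the minimum possible |A + A| over all 7-element sets is 2·7 − 1 = 13 (so min K = 13/7), attained only by arithmetic progressions.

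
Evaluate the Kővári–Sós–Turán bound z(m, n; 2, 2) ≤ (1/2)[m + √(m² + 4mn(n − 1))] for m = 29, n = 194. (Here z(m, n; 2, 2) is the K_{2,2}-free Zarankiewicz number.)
z(29, 194; 2, 2) ≤ (1/2)[29 + √(29² + 4·29·194·193)] = (1/2)[29 + √4344113] = 1056.6268

Kővári–Sós–Turán: let r_1, ..., r_29 be the row sums and z = Σ r_i the total number of 1s. Each pair of columns can share at most one row with both entries 1 (else a 2×2 all-ones block appears), so Σ_i C(r_i, 2) ≤ C(194, 2) = 18721. By convexity Σ_i C(r_i, 2) ≥ 29·C(z/29, 2) = z(z − 29)/(2·29), giving z² − 29z − 29·194·193 ≤ 0 and hence z ≤ (1/2)[29 + √(841 + 4·1085818)] = (1/2)[29 + √4344113] ≈ (1/2)(29 + 2084.2536) = 1056.6268.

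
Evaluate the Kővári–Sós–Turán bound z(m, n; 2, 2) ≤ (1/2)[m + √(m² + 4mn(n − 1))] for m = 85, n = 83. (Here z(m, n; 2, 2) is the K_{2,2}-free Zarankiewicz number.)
z(85, 83; 2, 2) ≤ (1/2)[85 + √(85² + 4·85·83·82)] = (1/2)[85 + √2321265] = 804.2849

Kővári–Sós–Turán: let r_1, ..., r_85 be the row sums and z = Σ r_i the total number of 1s. Each pair of columns can share at most one row with both entries 1 (else a 2×2 all-ones block appears), so Σ_i C(r_i, 2) ≤ C(83, 2) = 3403. By convexity Σ_i C(r_i, 2) ≥ 85·C(z/85, 2) = z(z − 85)/(2·85), giving z² − 85z − 85·83·82 ≤ 0 and hence z ≤ (1/2)[85 + √(7225 + 4·578510)] = (1/2)[85 + √2321265] ≈ (1/2)(85 + 1523.5698) = 804.2849.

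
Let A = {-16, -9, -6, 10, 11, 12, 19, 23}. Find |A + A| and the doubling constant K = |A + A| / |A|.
K = |A + A| / |A| = 34/8 = 17/4

Enumerate A + A = {a + b : a, b ∈ A}. With |A| = 8, there are |A|^2 = 64 ordered sum pairs; collecting distinct values, A + A = {-32, -25, -22, -18, -15, -12, -6, -5, -4, 1, 2, 3, 4, 5, 6, 7, 10, 13, 14, 17, 20, 21, 22, 23, 24, 29, 30, 31, 33, 34, 35, 38, 42, 46}, so |A + A| = 34. Thus K = 34/8 = 17/4. For comparison, the minimum possible |A + A| over all 8-element sets is 2·8 − 1 = 15 (so min K = 15/8), attained only by arithmetic progressions.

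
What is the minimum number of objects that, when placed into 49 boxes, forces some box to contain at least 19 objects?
n = (19 − 1)·49 + 1 = 883

By the generalised pigeonhole principle, to guarantee some box contains ≥ r objects we need more than (r − 1) · k objects total. Threshold: n = (r − 1) · k + 1. With r = 19 and k = 49: n = 18 · 49 + 1 = 882 + 1 = 883. For n = 882 = 18 · 49, we can put exactly 18 objects in every box, avoiding 19 in any single one — so 883 is tight.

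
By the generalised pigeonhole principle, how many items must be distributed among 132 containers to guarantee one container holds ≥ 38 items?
n = (38 − 1)·132 + 1 = 4885

By the generalised pigeonhole principle, to guarantee some box contains ≥ r objects we need more than (r − 1) · k objects total. Threshold: n = (r − 1) · k + 1. With r = 38 and k = 132: n = 37 · 132 + 1 = 4884 + 1 = 4885. For n = 4884 = 37 · 132, we can put exactly 37 objects in every box, avoiding 38 in any single one — so 4885 is tight.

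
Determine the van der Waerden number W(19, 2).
W(19, 2) = 19 + 1 = 20

A 2-term AP is any pair of integers, so a monochromatic 2-AP exists iff some colour is used at least twice. With 19 colours, the colouring i ↦ i on {1, ..., 19} uses each colour once, avoiding any monochromatic pair, so W(19, 2) > 19. For {1, ..., 20}, pigeonhole forces two integers of the same colour, which form a monochromatic 2-AP. Hence W(19, 2) = 20.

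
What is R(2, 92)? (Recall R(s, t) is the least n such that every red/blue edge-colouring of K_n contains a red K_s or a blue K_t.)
R(2, 92) = 92

R(2, k) = k for all k ≥ 2: in a 2-colouring of K_k, either some edge is red (a red K_2) or all edges are blue (a blue K_k). And K_{91} coloured all-blue has no blue K_92, so R(2, 92) > 91. Hence R(2, 92) = 92.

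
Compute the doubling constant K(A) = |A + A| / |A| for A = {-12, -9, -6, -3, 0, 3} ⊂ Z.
K = |A + A| / |A| = 11/6

Enumerate A + A = {a + b : a, b ∈ A}. With |A| = 6, there are |A|^2 = 36 ordered sum pairs; collecting distinct values, A + A = {-24, -21, -18, -15, -12, -9, -6, -3, 0, 3, 6}, so |A + A| = 11. Thus K = 11/6. Here |A + A| = 2|A| − 1 = 11, the minimum possible — so K = 11/6 is minimal, which holds iff A is an arithmetic progression.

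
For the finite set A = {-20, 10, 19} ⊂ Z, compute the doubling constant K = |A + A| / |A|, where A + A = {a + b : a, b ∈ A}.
K = |A + A| / |A| = 6/3 = 2

Enumerate A + A = {a + b : a, b ∈ A}. With |A| = 3, there are |A|^2 = 9 ordered sum pairs; collecting distinct values, A + A = {-40, -10, -1, 20, 29, 38}, so |A + A| = 6. Thus K = 6/3 = 2. For comparison, the minimum possible |A + A| over all 3-element sets is 2·3 − 1 = 5 (so min K = 5/3), attained only by arithmetic progressions.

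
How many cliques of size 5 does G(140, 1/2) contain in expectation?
E[# K_5] = C(140, 5) · (1/2)^C(5, 2) = 416965528 / 2^10 = 52120691/128 = 407192.8984375

For each 5-subset S of vertices (there are C(140, 5) = 416965528 such S), let X_S = 1 if S induces a K_5 (all C(5, 2) = 10 edges present). Then P(X_S = 1) = (1/2)^10 = 1/1024. By linearity of expectation, E[# K_5] = C(140, 5) · (1/2)^10 = 416965528 / 1024 = 52120691/128 = 407192.8984375.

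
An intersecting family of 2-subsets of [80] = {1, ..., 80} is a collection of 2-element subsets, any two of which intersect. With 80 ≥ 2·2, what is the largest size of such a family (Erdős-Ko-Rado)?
max |F| = C(79, 1) = 79

Erdős-Ko-Rado (1961): when n ≥ 2k, max |F| = C(n−1, k−1). The bound is attained by the star {A : i ∈ A} for any fixed i ∈ [n]. Here C(80−1, 2−1) = C(79, 1) = 79.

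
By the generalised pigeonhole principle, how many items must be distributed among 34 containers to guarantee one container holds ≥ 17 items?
n = (17 − 1)·34 + 1 = 545

By the generalised pigeonhole principle, to guarantee some box contains ≥ r objects we need more than (r − 1) · k objects total. Threshold: n = (r − 1) · k + 1. With r = 17 and k = 34: n = 16 · 34 + 1 = 544 + 1 = 545. For n = 544 = 16 · 34, we can put exactly 16 objects in every box, avoiding 17 in any single one — so 545 is tight.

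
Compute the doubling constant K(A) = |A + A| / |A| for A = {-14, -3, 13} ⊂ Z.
K = |A + A| / |A| = 6/3 = 2

Enumerate A + A = {a + b : a, b ∈ A}. With |A| = 3, there are |A|^2 = 9 ordered sum pairs; collecting distinct values, A + A = {-28, -17, -6, -1, 10, 26}, so |A + A| = 6. Thus K = 6/3 = 2. For comparison, the minimum possible |A + A| over all 3-element sets is 2·3 − 1 = 5 (so min K = 5/3), attained only by arithmetic progressions.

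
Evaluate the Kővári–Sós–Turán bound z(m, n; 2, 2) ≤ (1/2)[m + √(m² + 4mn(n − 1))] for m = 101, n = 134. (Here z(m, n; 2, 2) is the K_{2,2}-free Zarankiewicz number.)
z(101, 134; 2, 2) ≤ (1/2)[101 + √(101² + 4·101·134·133)] = (1/2)[101 + √7210289] = 1393.0991

Kővári–Sós–Turán: let r_1, ..., r_101 be the row sums and z = Σ r_i the total number of 1s. Each pair of columns can share at most one row with both entries 1 (else a 2×2 all-ones block appears), so Σ_i C(r_i, 2) ≤ C(134, 2) = 8911. By convexity Σ_i C(r_i, 2) ≥ 101·C(z/101, 2) = z(z − 101)/(2·101), giving z² − 101z − 101·134·133 ≤ 0 and hence z ≤ (1/2)[101 + √(10201 + 4·1800022)] = (1/2)[101 + √7210289] ≈ (1/2)(101 + 2685.1981) = 1393.0991.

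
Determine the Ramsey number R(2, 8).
R(2, 8) = 8

R(2, k) = k for all k ≥ 2: in a 2-colouring of K_k, either some edge is red (a red K_2) or all edges are blue (a blue K_k). And K_{7} coloured all-blue has no blue K_8, so R(2, 8) > 7. Hence R(2, 8) = 8.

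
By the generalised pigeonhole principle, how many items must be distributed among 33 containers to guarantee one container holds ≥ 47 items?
n = (47 − 1)·33 + 1 = 1519

By the generalised pigeonhole principle, to guarantee some box contains ≥ r objects we need more than (r − 1) · k objects total. Threshold: n = (r − 1) · k + 1. With r = 47 and k = 33: n = 46 · 33 + 1 = 1518 + 1 = 1519. For n = 1518 = 46 · 33, we can put exactly 46 objects in every box, avoiding 47 in any single one — so 1519 is tight.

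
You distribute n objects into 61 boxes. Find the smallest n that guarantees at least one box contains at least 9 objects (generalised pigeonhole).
n = (9 − 1)·61 + 1 = 489

By the generalised pigeonhole principle, to guarantee some box contains ≥ r objects we need more than (r − 1) · k objects total. Threshold: n = (r − 1) · k + 1. With r = 9 and k = 61: n = 8 · 61 + 1 = 488 + 1 = 489. For n = 488 = 8 · 61, we can put exactly 8 objects in every box, avoiding 9 in any single one — so 489 is tight.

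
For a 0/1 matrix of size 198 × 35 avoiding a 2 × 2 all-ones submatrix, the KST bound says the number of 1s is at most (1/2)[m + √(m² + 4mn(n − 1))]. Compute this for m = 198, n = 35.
z(198, 35; 2, 2) ≤ (1/2)[198 + √(198² + 4·198·35·34)] = (1/2)[198 + √981684] = 594.3998

Kővári–Sós–Turán: let r_1, ..., r_198 be the row sums and z = Σ r_i the total number of 1s. Each pair of columns can share at most one row with both entries 1 (else a 2×2 all-ones block appears), so Σ_i C(r_i, 2) ≤ C(35, 2) = 595. By convexity Σ_i C(r_i, 2) ≥ 198·C(z/198, 2) = z(z − 198)/(2·198), giving z² − 198z − 198·35·34 ≤ 0 and hence z ≤ (1/2)[198 + √(39204 + 4·235620)] = (1/2)[198 + √981684] ≈ (1/2)(198 + 990.7997) = 594.3998.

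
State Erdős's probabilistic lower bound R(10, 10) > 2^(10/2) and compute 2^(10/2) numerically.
2^(10/2) = 32; so R(10, 10) > 32

Colour each edge of K_n uniformly at random with red/blue. The expected number of monochromatic K_10 is C(n, 10) · 2 · 2^(−C(10,2)). If C(n, 10) · 2^(1 − C(10,2)) < 1, then with positive probability no monochromatic K_10 exists, so R(10, 10) > n. The standard estimate C(n, 10) ≤ n^10/10! shows this inequality holds whenever n ≤ 2^(10/2) (since 10! · 2^(C(10,2) − 1) > 2^(10^2/2) ≥ n^10). Hence R(10, 10) > 2^(10/2) = 32.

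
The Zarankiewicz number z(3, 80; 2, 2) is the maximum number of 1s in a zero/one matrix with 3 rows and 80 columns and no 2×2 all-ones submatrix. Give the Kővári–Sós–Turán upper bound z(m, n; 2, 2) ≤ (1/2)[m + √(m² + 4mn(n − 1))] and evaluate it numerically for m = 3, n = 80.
z(3, 80; 2, 2) ≤ (1/2)[3 + √(3² + 4·3·80·79)] = (1/2)[3 + √75849] = 139.2035

Kővári–Sós–Turán: let r_1, ..., r_3 be the row sums and z = Σ r_i the total number of 1s. Each pair of columns can share at most one row with both entries 1 (else a 2×2 all-ones block appears), so Σ_i C(r_i, 2) ≤ C(80, 2) = 3160. By convexity Σ_i C(r_i, 2) ≥ 3·C(z/3, 2) = z(z − 3)/(2·3), giving z² − 3z − 3·80·79 ≤ 0 and hence z ≤ (1/2)[3 + √(9 + 4·18960)] = (1/2)[3 + √75849] ≈ (1/2)(3 + 275.407) = 139.2035.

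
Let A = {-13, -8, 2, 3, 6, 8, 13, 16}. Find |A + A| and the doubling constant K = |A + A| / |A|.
K = |A + A| / |A| = 30/8 = 15/4

Enumerate A + A = {a + b : a, b ∈ A}. With |A| = 8, there are |A|^2 = 64 ordered sum pairs; collecting distinct values, A + A = {-26, -21, -16, -11, -10, -7, -6, -5, -2, 0, 3, 4, 5, 6, 8, 9, 10, 11, 12, 14, 15, 16, 18, 19, 21, 22, 24, 26, 29, 32}, so |A + A| = 30. Thus K = 30/8 = 15/4. For comparison, the minimum possible |A + A| over all 8-element sets is 2·8 − 1 = 15 (so min K = 15/8), attained only by arithmetic progressions.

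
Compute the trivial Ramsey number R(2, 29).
R(2, 29) = 29

R(2, k) = k for all k ≥ 2: in a 2-colouring of K_k, either some edge is red (a red K_2) or all edges are blue (a blue K_k). And K_{28} coloured all-blue has no blue K_29, so R(2, 29) > 28. Hence R(2, 29) = 29.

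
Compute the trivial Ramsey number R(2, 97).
R(2, 97) = 97

R(2, k) = k for all k ≥ 2: in a 2-colouring of K_k, either some edge is red (a red K_2) or all edges are blue (a blue K_k). And K_{96} coloured all-blue has no blue K_97, so R(2, 97) > 96. Hence R(2, 97) = 97.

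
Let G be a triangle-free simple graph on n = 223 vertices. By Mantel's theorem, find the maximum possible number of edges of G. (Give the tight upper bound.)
ex(223, K_3) = ⌊223^2/4⌋ = 12432

Mantel (1907): a triangle-free graph on n vertices has at most ⌊n^2/4⌋ edges, with equality for the complete bipartite graph K_{⌊n/2⌋, ⌈n/2⌉}. For n = 223: ⌊223^2/4⌋ = ⌊49729/4⌋ = 12432. The extremal graph is K_{111, 112}, which has 111·112 = 12432 edges.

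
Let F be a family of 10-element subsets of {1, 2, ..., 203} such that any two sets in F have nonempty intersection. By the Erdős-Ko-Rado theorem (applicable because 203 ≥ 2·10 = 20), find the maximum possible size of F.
max |F| = C(202, 9) = 1287927140349850

The Erdős-Ko-Rado theorem states: for n ≥ 2k, an intersecting family of k-subsets of an n-element set has size at most C(n − 1, k − 1), with equality for 'star' families {A ⊆ [n] : |A| = k, i ∈ A} (fix an element i). For n = 203, k = 10: C(202, 9) = 1287927140349850.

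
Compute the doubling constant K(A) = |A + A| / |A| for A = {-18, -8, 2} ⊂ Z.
K = |A + A| / |A| = 5/3

Enumerate A + A = {a + b : a, b ∈ A}. With |A| = 3, there are |A|^2 = 9 ordered sum pairs; collecting distinct values, A + A = {-36, -26, -16, -6, 4}, so |A + A| = 5. Thus K = 5/3. Here |A + A| = 2|A| − 1 = 5, the minimum possible — so K = 5/3 is minimal, which holds iff A is an arithmetic progression.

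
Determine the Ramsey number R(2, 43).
R(2, 43) = 43

R(2, k) = k for all k ≥ 2: in a 2-colouring of K_k, either some edge is red (a red K_2) or all edges are blue (a blue K_k). And K_{42} coloured all-blue has no blue K_43, so R(2, 43) > 42. Hence R(2, 43) = 43.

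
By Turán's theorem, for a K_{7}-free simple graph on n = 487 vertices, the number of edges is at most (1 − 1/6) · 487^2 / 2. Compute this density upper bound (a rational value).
Turán density bound = (5/6) · 487^2/2 = 1185845/12 ≈ 98820.4167

Turán's theorem: ex(n, K_{r+1}) is achieved by the complete r-partite Turán graph T(n, r) with parts as balanced as possible, and is at most (1 − 1/r) · n^2/2. For r = 6, n = 487: the density bound is (5/6) · 237169/2 = 1185845/12 ≈ 98820.4167. The integer-valued extremum is e(T(487, 6)) = 98820, which is strictly less than the density bound 1185845/12 since 6 ∤ 487 (the parts of T(487, 6) cannot all be equal).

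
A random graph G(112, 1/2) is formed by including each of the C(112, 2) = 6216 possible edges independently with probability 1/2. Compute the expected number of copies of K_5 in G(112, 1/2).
E[# K_5] = C(112, 5) · (1/2)^C(5, 2) = 134153712 / 2^10 = 8384607/64 = 131009.484375

For each 5-subset S of vertices (there are C(112, 5) = 134153712 such S), let X_S = 1 if S induces a K_5 (all C(5, 2) = 10 edges present). Then P(X_S = 1) = (1/2)^10 = 1/1024. By linearity of expectation, E[# K_5] = C(112, 5) · (1/2)^10 = 134153712 / 1024 = 8384607/64 = 131009.484375.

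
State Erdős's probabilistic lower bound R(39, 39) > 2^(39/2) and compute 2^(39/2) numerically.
2^(39/2) = 741455.2002; so R(39, 39) > 741455.2002

Colour each edge of K_n uniformly at random with red/blue. The expected number of monochromatic K_39 is C(n, 39) · 2 · 2^(−C(39,2)). If C(n, 39) · 2^(1 − C(39,2)) < 1, then with positive probability no monochromatic K_39 exists, so R(39, 39) > n. The standard estimate C(n, 39) ≤ n^39/39! shows this inequality holds whenever n ≤ 2^(39/2) (since 39! · 2^(C(39,2) − 1) > 2^(39^2/2) ≥ n^39). Hence R(39, 39) > 2^(39/2) = 741455.2002.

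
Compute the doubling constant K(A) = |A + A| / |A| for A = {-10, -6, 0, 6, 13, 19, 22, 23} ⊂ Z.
K = |A + A| / |A| = 31/8

Enumerate A + A = {a + b : a, b ∈ A}. With |A| = 8, there are |A|^2 = 64 ordered sum pairs; collecting distinct values, A + A = {-20, -16, -12, -10, -6, -4, 0, 3, 6, 7, 9, 12, 13, 16, 17, 19, 22, 23, 25, 26, 28, 29, 32, 35, 36, 38, 41, 42, 44, 45, 46}, so |A + A| = 31. Thus K = 31/8. For comparison, the minimum possible |A + A| over all 8-element sets is 2·8 − 1 = 15 (so min K = 15/8), attained only by arithmetic progressions.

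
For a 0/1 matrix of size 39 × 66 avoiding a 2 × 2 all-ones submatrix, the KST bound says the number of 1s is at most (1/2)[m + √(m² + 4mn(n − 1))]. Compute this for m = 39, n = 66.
z(39, 66; 2, 2) ≤ (1/2)[39 + √(39² + 4·39·66·65)] = (1/2)[39 + √670761] = 429

Kővári–Sós–Turán: let r_1, ..., r_39 be the row sums and z = Σ r_i the total number of 1s. Each pair of columns can share at most one row with both entries 1 (else a 2×2 all-ones block appears), so Σ_i C(r_i, 2) ≤ C(66, 2) = 2145. By convexity Σ_i C(r_i, 2) ≥ 39·C(z/39, 2) = z(z − 39)/(2·39), giving z² − 39z − 39·66·65 ≤ 0 and hence z ≤ (1/2)[39 + √(1521 + 4·167310)] = (1/2)[39 + √670761] ≈ (1/2)(39 + 819) = 429.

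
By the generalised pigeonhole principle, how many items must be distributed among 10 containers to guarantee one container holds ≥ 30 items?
n = (30 − 1)·10 + 1 = 291

By the generalised pigeonhole principle, to guarantee some box contains ≥ r objects we need more than (r − 1) · k objects total. Threshold: n = (r − 1) · k + 1. With r = 30 and k = 10: n = 29 · 10 + 1 = 290 + 1 = 291. For n = 290 = 29 · 10, we can put exactly 29 objects in every box, avoiding 30 in any single one — so 291 is tight.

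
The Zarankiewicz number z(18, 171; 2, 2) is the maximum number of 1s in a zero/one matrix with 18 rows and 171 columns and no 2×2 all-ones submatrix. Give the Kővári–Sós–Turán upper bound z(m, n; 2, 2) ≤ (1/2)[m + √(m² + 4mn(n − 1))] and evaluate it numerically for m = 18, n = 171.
z(18, 171; 2, 2) ≤ (1/2)[18 + √(18² + 4·18·171·170)] = (1/2)[18 + √2093364] = 732.4231

Kővári–Sós–Turán: let r_1, ..., r_18 be the row sums and z = Σ r_i the total number of 1s. Each pair of columns can share at most one row with both entries 1 (else a 2×2 all-ones block appears), so Σ_i C(r_i, 2) ≤ C(171, 2) = 14535. By convexity Σ_i C(r_i, 2) ≥ 18·C(z/18, 2) = z(z − 18)/(2·18), giving z² − 18z − 18·171·170 ≤ 0 and hence z ≤ (1/2)[18 + √(324 + 4·523260)] = (1/2)[18 + √2093364] ≈ (1/2)(18 + 1446.8462) = 732.4231.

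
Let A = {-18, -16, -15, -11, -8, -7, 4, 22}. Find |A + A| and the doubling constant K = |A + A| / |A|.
K = |A + A| / |A| = 32/8 = 4

Enumerate A + A = {a + b : a, b ∈ A}. With |A| = 8, there are |A|^2 = 64 ordered sum pairs; collecting distinct values, A + A = {-36, -34, -33, -32, -31, -30, -29, -27, -26, -25, -24, -23, -22, -19, -18, -16, -15, -14, -12, -11, -7, -4, -3, 4, 6, 7, 8, 11, 14, 15, 26, 44}, so |A + A| = 32. Thus K = 32/8 = 4. For comparison, the minimum possible |A + A| over all 8-element sets is 2·8 − 1 = 15 (so min K = 15/8), attained only by arithmetic progressions.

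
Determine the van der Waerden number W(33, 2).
W(33, 2) = 33 + 1 = 34

A 2-term AP is any pair of integers, so a monochromatic 2-AP exists iff some colour is used at least twice. With 33 colours, the colouring i ↦ i on {1, ..., 33} uses each colour once, avoiding any monochromatic pair, so W(33, 2) > 33. For {1, ..., 34}, pigeonhole forces two integers of the same colour, which form a monochromatic 2-AP. Hence W(33, 2) = 34.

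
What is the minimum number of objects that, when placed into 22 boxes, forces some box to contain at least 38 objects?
n = (38 − 1)·22 + 1 = 815

By the generalised pigeonhole principle, to guarantee some box contains ≥ r objects we need more than (r − 1) · k objects total. Threshold: n = (r − 1) · k + 1. With r = 38 and k = 22: n = 37 · 22 + 1 = 814 + 1 = 815. For n = 814 = 37 · 22, we can put exactly 37 objects in every box, avoiding 38 in any single one — so 815 is tight.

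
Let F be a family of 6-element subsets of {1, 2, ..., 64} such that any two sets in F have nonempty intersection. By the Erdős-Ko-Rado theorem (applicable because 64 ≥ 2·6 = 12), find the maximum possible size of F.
max |F| = C(63, 5) = 7028847

The Erdős-Ko-Rado theorem states: for n ≥ 2k, an intersecting family of k-subsets of an n-element set has size at most C(n − 1, k − 1), with equality for 'star' families {A ⊆ [n] : |A| = k, i ∈ A} (fix an element i). For n = 64, k = 6: C(63, 5) = 7028847.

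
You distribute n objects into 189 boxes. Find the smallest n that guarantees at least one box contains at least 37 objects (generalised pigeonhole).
n = (37 − 1)·189 + 1 = 6805

By the generalised pigeonhole principle, to guarantee some box contains ≥ r objects we need more than (r − 1) · k objects total. Threshold: n = (r − 1) · k + 1. With r = 37 and k = 189: n = 36 · 189 + 1 = 6804 + 1 = 6805. For n = 6804 = 36 · 189, we can put exactly 36 objects in every box, avoiding 37 in any single one — so 6805 is tight.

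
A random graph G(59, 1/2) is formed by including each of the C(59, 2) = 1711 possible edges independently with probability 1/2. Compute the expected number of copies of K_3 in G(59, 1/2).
E[# K_3] = C(59, 3) · (1/2)^C(3, 2) = 32509 / 2^3 = 4063.625

For each 3-subset S of vertices (there are C(59, 3) = 32509 such S), let X_S = 1 if S induces a K_3 (all C(3, 2) = 3 edges present). Then P(X_S = 1) = (1/2)^3 = 1/8. By linearity of expectation, E[# K_3] = C(59, 3) · (1/2)^3 = 32509 / 8 = 4063.625.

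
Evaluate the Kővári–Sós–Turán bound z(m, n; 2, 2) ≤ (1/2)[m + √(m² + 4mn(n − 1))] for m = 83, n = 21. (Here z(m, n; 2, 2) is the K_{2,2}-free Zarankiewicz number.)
z(83, 21; 2, 2) ≤ (1/2)[83 + √(83² + 4·83·21·20)] = (1/2)[83 + √146329] = 232.7649

Kővári–Sós–Turán: let r_1, ..., r_83 be the row sums and z = Σ r_i the total number of 1s. Each pair of columns can share at most one row with both entries 1 (else a 2×2 all-ones block appears), so Σ_i C(r_i, 2) ≤ C(21, 2) = 210. By convexity Σ_i C(r_i, 2) ≥ 83·C(z/83, 2) = z(z − 83)/(2·83), giving z² − 83z − 83·21·20 ≤ 0 and hence z ≤ (1/2)[83 + √(6889 + 4·34860)] = (1/2)[83 + √146329] ≈ (1/2)(83 + 382.5297) = 232.7649.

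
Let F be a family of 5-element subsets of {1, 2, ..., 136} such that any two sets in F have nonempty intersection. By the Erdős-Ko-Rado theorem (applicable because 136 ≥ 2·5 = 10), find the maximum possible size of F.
max |F| = C(135, 4) = 13232835

Erdős-Ko-Rado (1961): when n ≥ 2k, max |F| = C(n−1, k−1). The bound is attained by the star {A : i ∈ A} for any fixed i ∈ [n]. Here C(136−1, 5−1) = C(135, 4) = 13232835.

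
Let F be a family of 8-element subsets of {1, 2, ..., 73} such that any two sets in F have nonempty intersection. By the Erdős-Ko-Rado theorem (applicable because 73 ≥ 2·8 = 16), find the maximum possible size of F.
max |F| = C(72, 7) = 1473109704

The Erdős-Ko-Rado theorem states: for n ≥ 2k, an intersecting family of k-subsets of an n-element set has size at most C(n − 1, k − 1), with equality for 'star' families {A ⊆ [n] : |A| = k, i ∈ A} (fix an element i). For n = 73, k = 8: C(72, 7) = 1473109704.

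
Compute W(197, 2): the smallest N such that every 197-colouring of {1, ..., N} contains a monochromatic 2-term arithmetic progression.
W(197, 2) = 197 + 1 = 198

A 2-term AP is any pair of integers, so a monochromatic 2-AP exists iff some colour is used at least twice. With 197 colours, the colouring i ↦ i on {1, ..., 197} uses each colour once, avoiding any monochromatic pair, so W(197, 2) > 197. For {1, ..., 198}, pigeonhole forces two integers of the same colour, which form a monochromatic 2-AP. Hence W(197, 2) = 198.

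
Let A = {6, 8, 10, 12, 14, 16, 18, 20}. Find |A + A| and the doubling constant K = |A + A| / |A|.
K = |A + A| / |A| = 15/8

Enumerate A + A = {a + b : a, b ∈ A}. With |A| = 8, there are |A|^2 = 64 ordered sum pairs; collecting distinct values, A + A = {12, 14, 16, 18, 20, 22, 24, 26, 28, 30, 32, 34, 36, 38, 40}, so |A + A| = 15. Thus K = 15/8. Here |A + A| = 2|A| − 1 = 15, the minimum possible — so K = 15/8 is minimal, which holds iff A is an arithmetic progression.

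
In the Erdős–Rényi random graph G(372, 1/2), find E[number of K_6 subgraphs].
E[# K_6] = C(372, 6) · (1/2)^C(6, 2) = 3534486491928 / 2^15 = 441810811491/4096 ≈ 107863967.649170

For each 6-subset S of vertices (there are C(372, 6) = 3534486491928 such S), let X_S = 1 if S induces a K_6 (all C(6, 2) = 15 edges present). Then P(X_S = 1) = (1/2)^15 = 1/32768. By linearity of expectation, E[# K_6] = C(372, 6) · (1/2)^15 = 3534486491928 / 32768 = 441810811491/4096 ≈ 107863967.649170.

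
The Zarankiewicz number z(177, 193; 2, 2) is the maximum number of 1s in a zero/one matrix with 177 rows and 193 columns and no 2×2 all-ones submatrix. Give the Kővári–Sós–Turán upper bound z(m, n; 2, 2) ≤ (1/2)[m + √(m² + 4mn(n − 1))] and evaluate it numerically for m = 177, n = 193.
z(177, 193; 2, 2) ≤ (1/2)[177 + √(177² + 4·177·193·192)] = (1/2)[177 + √26266977] = 2651.066

Kővári–Sós–Turán: let r_1, ..., r_177 be the row sums and z = Σ r_i the total number of 1s. Each pair of columns can share at most one row with both entries 1 (else a 2×2 all-ones block appears), so Σ_i C(r_i, 2) ≤ C(193, 2) = 18528. By convexity Σ_i C(r_i, 2) ≥ 177·C(z/177, 2) = z(z − 177)/(2·177), giving z² − 177z − 177·193·192 ≤ 0 and hence z ≤ (1/2)[177 + √(31329 + 4·6558912)] = (1/2)[177 + √26266977] ≈ (1/2)(177 + 5125.1319) = 2651.066.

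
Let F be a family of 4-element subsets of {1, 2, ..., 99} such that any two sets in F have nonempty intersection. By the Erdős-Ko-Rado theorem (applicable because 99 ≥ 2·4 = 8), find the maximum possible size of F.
max |F| = C(98, 3) = 152096

The Erdős-Ko-Rado theorem states: for n ≥ 2k, an intersecting family of k-subsets of an n-element set has size at most C(n − 1, k − 1), with equality for 'star' families {A ⊆ [n] : |A| = k, i ∈ A} (fix an element i). For n = 99, k = 4: C(98, 3) = 152096.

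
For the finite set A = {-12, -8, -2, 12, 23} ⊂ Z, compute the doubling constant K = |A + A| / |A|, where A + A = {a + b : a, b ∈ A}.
K = |A + A| / |A| = 15/5 = 3

Enumerate A + A = {a + b : a, b ∈ A}. With |A| = 5, there are |A|^2 = 25 ordered sum pairs; collecting distinct values, A + A = {-24, -20, -16, -14, -10, -4, 0, 4, 10, 11, 15, 21, 24, 35, 46}, so |A + A| = 15. Thus K = 15/5 = 3. For comparison, the minimum possible |A + A| over all 5-element sets is 2·5 − 1 = 9 (so min K = 9/5), attained only by arithmetic progressions.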